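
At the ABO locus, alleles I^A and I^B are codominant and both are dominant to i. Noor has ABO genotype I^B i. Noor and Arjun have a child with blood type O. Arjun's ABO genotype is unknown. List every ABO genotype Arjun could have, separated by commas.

I^A i, I^B i, i i

For each candidate genotype of Arjun, check whether crossing it with I^B i can produce every observed child phenotype.
  I^A I^A → possible child types {A, AB} ✗
  I^A I^B → possible child types {A, B, AB} ✗
  I^A i → possible child types {O, A, B, AB} ✓
  I^B I^B → possible child types {B} ✗
  I^B i → possible child types {O, B} ✓
  i i → possible child types {O, B} ✓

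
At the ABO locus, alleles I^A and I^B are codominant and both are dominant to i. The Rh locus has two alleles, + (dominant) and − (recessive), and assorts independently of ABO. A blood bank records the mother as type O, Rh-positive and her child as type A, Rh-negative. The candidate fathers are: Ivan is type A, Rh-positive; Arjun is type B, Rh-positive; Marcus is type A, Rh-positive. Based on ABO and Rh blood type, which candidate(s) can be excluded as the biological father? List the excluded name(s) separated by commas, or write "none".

Arjun

A candidate is excluded only if no genotype consistent with his phenotype could produce a type A, Rh-negative child with a type O, Rh-positive mother.
Arjun (type B, Rh+): no genotype consistent with that phenotype can produce a type-A Rh- child with a type-O mother.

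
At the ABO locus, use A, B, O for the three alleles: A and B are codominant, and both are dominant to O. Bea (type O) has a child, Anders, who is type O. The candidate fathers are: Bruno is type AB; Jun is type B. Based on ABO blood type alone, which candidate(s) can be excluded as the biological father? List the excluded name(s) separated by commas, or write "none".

Bruno

A candidate is excluded only if no genotype consistent with his phenotype could produce a type O child with a type O mother.
Bruno (type AB): no genotype consistent with that phenotype can produce a type-O child with a type-O mother.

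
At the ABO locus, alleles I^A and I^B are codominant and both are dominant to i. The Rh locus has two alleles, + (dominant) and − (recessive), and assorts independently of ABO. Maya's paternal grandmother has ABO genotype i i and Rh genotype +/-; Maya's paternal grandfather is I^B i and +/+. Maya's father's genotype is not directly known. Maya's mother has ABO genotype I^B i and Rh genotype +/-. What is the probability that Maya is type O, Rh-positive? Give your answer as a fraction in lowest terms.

21/64

Maya's father's ABO genotype from i i × I^B i: 1/2 I^B i, 1/2 i i.
Crossing each possibility with the mother I^B i and summing P(type O): 1/2·1/4 + 1/2·1/2 = 3/8.
Similarly for Rh via the father's Rh distribution: P(Rh+) = 7/8.
Independent loci: 3/8 × 7/8 = 21/64.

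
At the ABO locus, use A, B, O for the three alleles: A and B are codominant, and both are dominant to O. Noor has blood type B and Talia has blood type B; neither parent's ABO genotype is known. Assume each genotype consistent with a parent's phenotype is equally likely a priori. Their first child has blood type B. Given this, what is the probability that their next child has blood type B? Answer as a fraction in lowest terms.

Possible genotypes: Noor ∈ {BB, BO}; Talia ∈ {BB, BO}.
Weight each parental genotype pair by prior × P(type-B child):
  BB × BB: posterior weight 4/15; P(next child type B) = 1.
  BB × BO: posterior weight 4/15; P(next child type B) = 1.
  BO × BB: posterior weight 4/15; P(next child type B) = 1.
  BO × BO: posterior weight 1/5; P(next child type B) = 3/4.
Weighted sum = 19/20.

19/20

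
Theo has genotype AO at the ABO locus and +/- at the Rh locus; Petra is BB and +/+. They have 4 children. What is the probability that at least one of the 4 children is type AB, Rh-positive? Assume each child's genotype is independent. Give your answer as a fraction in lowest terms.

ABO cross AO × BB → 1/2 B, 1/2 AB.
Rh cross +/- × +/+ → 1 Rh+; so P(type AB, Rh-positive) = 1/2 × 1 = 1/2 per child.
P(none) = (1/2)^4 = 1/16; P(at least one) = 1 − 1/16 = 15/16.

15/16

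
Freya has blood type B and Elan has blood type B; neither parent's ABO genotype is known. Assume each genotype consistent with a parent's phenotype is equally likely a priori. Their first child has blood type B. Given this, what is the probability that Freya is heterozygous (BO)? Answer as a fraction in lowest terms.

Possible genotypes: Freya ∈ {BB, BO}; Elan ∈ {BB, BO}.
Weight each parental genotype pair by prior × P(type-B child):
  BB × BB: posterior weight 4/15.
  BB × BO: posterior weight 4/15.
  BO × BB: posterior weight 4/15.
  BO × BO: posterior weight 1/5.
Sum the posterior weight over pairs where Freya is BO: 7/15.

7/15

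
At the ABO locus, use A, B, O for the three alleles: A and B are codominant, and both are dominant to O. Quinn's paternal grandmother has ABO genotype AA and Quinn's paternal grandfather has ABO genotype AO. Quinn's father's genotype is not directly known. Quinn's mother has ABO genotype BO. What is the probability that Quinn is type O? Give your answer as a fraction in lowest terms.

1/8

Quinn's father's ABO genotype from AA × AO: 1/2 AA, 1/2 AO.
Crossing each possibility with the mother BO and summing P(type O): 1/2·0 + 1/2·1/4 = 1/8.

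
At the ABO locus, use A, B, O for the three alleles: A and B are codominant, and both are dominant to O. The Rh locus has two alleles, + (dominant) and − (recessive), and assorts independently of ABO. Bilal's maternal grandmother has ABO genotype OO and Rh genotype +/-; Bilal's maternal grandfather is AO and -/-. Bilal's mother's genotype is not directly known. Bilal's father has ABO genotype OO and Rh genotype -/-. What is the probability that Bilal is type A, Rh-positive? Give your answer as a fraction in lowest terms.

Bilal's mother's ABO genotype from OO × AO: 1/2 AO, 1/2 OO.
Crossing each possibility with the father OO and summing P(type A): 1/2·1/2 + 1/2·0 = 1/4.
Similarly for Rh via the mother's Rh distribution: P(Rh+) = 1/4.
Independent loci: 1/4 × 1/4 = 1/16.

1/16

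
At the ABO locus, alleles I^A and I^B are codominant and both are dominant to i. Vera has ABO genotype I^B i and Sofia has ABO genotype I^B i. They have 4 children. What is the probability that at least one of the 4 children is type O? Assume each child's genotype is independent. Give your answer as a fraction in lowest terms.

175/256

ABO cross I^B i × I^B i → 1/4 O, 3/4 B.
So P(type O) = 1/4 per child.
P(none) = (3/4)^4 = 81/256; P(at least one) = 1 − 81/256 = 175/256.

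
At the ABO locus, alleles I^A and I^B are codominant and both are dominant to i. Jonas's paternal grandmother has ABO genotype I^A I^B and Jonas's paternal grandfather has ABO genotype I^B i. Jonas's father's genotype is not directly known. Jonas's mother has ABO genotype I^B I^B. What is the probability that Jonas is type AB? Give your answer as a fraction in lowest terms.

Jonas's father's ABO genotype from I^A I^B × I^B i: 1/4 I^A I^B, 1/4 I^A i, 1/4 I^B I^B, 1/4 I^B i.
Crossing each possibility with the mother I^B I^B and summing P(type AB): 1/4·1/2 + 1/4·1/2 + 1/4·0 + 1/4·0 = 1/4.

1/4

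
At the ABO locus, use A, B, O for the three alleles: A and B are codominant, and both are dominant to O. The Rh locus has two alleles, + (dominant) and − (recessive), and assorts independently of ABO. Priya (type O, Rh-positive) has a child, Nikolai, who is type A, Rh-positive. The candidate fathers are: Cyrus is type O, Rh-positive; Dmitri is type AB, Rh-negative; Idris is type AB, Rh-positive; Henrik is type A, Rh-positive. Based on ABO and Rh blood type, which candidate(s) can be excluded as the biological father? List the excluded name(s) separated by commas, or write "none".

Cyrus

A candidate is excluded only if no genotype consistent with his phenotype could produce a type A, Rh-positive child with a type O, Rh-positive mother.
Cyrus (type O, Rh+): no genotype consistent with that phenotype can produce a type-A Rh+ child with a type-O mother.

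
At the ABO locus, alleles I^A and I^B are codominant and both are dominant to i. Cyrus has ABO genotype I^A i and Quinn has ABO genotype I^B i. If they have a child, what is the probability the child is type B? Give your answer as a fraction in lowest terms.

1/4

ABO cross I^A i × I^B i → offspring phenotypes: 1/4 O, 1/4 A, 1/4 B, 1/4 AB.
So P(type B) = 1/4.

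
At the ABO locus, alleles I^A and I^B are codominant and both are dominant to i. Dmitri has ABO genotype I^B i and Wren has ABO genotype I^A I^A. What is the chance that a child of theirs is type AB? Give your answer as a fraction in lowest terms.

1/2

ABO cross I^B i × I^A I^A → offspring phenotypes: 1/2 A, 1/2 AB.
So P(type AB) = 1/2.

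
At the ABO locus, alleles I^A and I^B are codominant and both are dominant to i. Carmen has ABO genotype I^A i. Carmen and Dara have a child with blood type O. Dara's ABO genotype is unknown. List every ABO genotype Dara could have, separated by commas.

I^A i, I^B i, i i

For each candidate genotype of Dara, check whether crossing it with I^A i can produce every observed child phenotype.
  I^A I^A → possible child types {A} ✗
  I^A I^B → possible child types {A, B, AB} ✗
  I^A i → possible child types {O, A} ✓
  I^B I^B → possible child types {B, AB} ✗
  I^B i → possible child types {O, A, B, AB} ✓
  i i → possible child types {O, A} ✓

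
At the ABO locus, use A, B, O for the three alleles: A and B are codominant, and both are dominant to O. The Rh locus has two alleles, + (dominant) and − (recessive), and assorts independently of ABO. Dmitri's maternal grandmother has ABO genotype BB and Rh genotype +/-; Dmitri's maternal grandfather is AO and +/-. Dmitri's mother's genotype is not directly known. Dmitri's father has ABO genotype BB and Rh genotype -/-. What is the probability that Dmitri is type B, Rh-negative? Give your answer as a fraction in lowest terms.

Dmitri's mother's ABO genotype from BB × AO: 1/2 AB, 1/2 BO.
Crossing each possibility with the father BB and summing P(type B): 1/2·1/2 + 1/2·1 = 3/4.
Similarly for Rh via the mother's Rh distribution: P(Rh-) = 1/2.
Independent loci: 3/4 × 1/2 = 3/8.

3/8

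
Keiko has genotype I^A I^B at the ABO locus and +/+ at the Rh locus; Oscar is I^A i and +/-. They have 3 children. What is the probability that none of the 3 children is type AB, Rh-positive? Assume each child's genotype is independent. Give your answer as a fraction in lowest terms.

ABO cross I^A I^B × I^A i → 1/2 A, 1/4 B, 1/4 AB.
Rh cross +/+ × +/- → 1 Rh+; so P(type AB, Rh-positive) = 1/4 × 1 = 1/4 per child.
P(not type AB, Rh-positive) = 3/4 for one child; (3/4)^3 = 27/64.

27/64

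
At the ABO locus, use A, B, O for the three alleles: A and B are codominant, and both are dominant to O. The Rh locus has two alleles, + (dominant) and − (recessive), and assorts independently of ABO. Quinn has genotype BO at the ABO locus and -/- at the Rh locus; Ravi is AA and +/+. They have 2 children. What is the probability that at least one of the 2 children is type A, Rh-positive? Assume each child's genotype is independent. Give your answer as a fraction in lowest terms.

3/4

ABO cross BO × AA → 1/2 A, 1/2 AB.
Rh cross -/- × +/+ → 1 Rh+; so P(type A, Rh-positive) = 1/2 × 1 = 1/2 per child.
P(none) = (1/2)^2 = 1/4; P(at least one) = 1 − 1/4 = 3/4.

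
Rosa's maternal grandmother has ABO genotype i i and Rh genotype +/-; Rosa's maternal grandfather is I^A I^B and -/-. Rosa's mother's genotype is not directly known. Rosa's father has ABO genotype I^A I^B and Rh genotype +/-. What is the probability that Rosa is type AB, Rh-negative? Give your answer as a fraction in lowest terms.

Rosa's mother's ABO genotype from i i × I^A I^B: 1/2 I^A i, 1/2 I^B i.
Crossing each possibility with the father I^A I^B and summing P(type AB): 1/2·1/4 + 1/2·1/4 = 1/4.
Similarly for Rh via the mother's Rh distribution: P(Rh-) = 3/8.
Independent loci: 1/4 × 3/8 = 3/32.

3/32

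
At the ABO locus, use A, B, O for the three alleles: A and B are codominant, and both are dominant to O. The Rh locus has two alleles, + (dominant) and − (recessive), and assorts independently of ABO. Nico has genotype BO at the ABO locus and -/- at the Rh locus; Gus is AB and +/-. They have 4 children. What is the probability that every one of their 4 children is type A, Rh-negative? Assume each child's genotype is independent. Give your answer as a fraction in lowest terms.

1/4096

ABO cross BO × AB → 1/4 A, 1/2 B, 1/4 AB.
Rh cross -/- × +/- → 1/2 Rh+, 1/2 Rh-; so P(type A, Rh-negative) = 1/4 × 1/2 = 1/8 per child.
All 4 independent: (1/8)^4 = 1/4096.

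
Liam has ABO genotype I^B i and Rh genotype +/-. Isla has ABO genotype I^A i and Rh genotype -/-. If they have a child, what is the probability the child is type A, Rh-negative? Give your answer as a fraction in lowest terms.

ABO cross I^B i × I^A i → offspring phenotypes: 1/4 O, 1/4 A, 1/4 B, 1/4 AB.
Rh cross +/- × -/- → 1/2 Rh+, 1/2 Rh-.
Independent loci: P(type A, Rh-negative) = 1/4 × 1/2 = 1/8.

1/8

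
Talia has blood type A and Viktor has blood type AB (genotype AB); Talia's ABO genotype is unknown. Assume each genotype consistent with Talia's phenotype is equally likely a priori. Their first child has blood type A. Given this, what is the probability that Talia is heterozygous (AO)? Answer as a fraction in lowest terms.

Possible genotypes: Talia ∈ {AA, AO}; Viktor ∈ {AB}.
Weight each parental genotype pair by prior × P(type-A child):
  AA × AB: posterior weight 1/2.
  AO × AB: posterior weight 1/2.
Sum the posterior weight over pairs where Talia is AO: 1/2.

1/2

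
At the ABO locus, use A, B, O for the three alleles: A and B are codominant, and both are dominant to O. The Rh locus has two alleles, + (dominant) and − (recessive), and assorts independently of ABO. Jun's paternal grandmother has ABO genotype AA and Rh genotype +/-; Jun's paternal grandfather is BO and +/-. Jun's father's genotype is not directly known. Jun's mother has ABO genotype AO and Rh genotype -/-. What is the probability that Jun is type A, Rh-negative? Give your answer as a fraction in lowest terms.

Jun's father's ABO genotype from AA × BO: 1/2 AB, 1/2 AO.
Crossing each possibility with the mother AO and summing P(type A): 1/2·1/2 + 1/2·3/4 = 5/8.
Similarly for Rh via the father's Rh distribution: P(Rh-) = 1/2.
Independent loci: 5/8 × 1/2 = 5/16.

5/16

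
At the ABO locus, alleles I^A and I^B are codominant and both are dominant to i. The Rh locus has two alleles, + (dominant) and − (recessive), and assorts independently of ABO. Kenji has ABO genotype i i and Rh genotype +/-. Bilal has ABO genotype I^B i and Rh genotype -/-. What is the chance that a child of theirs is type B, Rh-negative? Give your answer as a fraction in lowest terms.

ABO cross i i × I^B i → offspring phenotypes: 1/2 O, 1/2 B.
Rh cross +/- × -/- → 1/2 Rh+, 1/2 Rh-.
Independent loci: P(type B, Rh-negative) = 1/2 × 1/2 = 1/4.

1/4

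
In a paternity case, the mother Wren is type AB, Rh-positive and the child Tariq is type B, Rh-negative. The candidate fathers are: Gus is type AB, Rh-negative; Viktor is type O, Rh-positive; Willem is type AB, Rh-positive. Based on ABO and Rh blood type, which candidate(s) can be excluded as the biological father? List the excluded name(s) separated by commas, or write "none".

A candidate is excluded only if no genotype consistent with his phenotype could produce a type B, Rh-negative child with a type AB, Rh-positive mother.
Every candidate has at least one consistent genotype combination, so none can be excluded.

none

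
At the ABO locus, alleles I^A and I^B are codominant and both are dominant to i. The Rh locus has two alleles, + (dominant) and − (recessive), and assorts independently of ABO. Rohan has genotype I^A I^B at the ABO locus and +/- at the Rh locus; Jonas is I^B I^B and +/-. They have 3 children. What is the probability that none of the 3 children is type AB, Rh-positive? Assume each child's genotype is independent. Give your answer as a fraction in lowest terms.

125/512

ABO cross I^A I^B × I^B I^B → 1/2 B, 1/2 AB.
Rh cross +/- × +/- → 3/4 Rh+, 1/4 Rh-; so P(type AB, Rh-positive) = 1/2 × 3/4 = 3/8 per child.
P(not type AB, Rh-positive) = 5/8 for one child; (5/8)^3 = 125/512.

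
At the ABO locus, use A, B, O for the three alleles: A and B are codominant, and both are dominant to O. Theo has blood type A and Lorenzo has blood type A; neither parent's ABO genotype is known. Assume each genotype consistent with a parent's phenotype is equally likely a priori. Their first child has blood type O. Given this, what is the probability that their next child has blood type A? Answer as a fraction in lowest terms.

Possible genotypes: Theo ∈ {AA, AO}; Lorenzo ∈ {AA, AO}.
Weight each parental genotype pair by prior × P(type-O child):
  AO × AO: posterior weight 1; P(next child type A) = 3/4.
Weighted sum = 3/4.

3/4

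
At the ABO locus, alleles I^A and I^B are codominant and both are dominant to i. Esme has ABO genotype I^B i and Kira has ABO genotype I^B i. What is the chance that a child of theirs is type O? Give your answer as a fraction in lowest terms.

ABO cross I^B i × I^B i → offspring phenotypes: 1/4 O, 3/4 B.
So P(type O) = 1/4.

1/4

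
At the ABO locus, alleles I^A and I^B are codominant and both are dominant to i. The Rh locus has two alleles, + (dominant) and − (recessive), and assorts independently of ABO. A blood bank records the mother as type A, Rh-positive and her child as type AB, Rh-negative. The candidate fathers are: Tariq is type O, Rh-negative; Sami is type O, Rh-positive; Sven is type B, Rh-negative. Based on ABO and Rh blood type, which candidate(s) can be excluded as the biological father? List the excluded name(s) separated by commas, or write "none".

A candidate is excluded only if no genotype consistent with his phenotype could produce a type AB, Rh-negative child with a type A, Rh-positive mother.
Tariq (type O, Rh-): no genotype consistent with that phenotype can produce a type-AB Rh- child with a type-A mother.
Sami (type O, Rh+): no genotype consistent with that phenotype can produce a type-AB Rh- child with a type-A mother.

Tariq, Sami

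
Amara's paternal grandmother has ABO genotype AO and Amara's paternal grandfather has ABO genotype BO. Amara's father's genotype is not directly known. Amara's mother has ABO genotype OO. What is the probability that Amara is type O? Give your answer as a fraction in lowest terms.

Amara's father's ABO genotype from AO × BO: 1/4 AB, 1/4 AO, 1/4 BO, 1/4 OO.
Crossing each possibility with the mother OO and summing P(type O): 1/4·0 + 1/4·1/2 + 1/4·1/2 + 1/4·1 = 1/2.

1/2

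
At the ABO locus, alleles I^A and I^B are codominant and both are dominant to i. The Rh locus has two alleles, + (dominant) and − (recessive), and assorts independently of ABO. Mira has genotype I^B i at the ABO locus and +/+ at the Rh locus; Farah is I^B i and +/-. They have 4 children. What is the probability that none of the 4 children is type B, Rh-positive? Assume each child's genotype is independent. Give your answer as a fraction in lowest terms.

ABO cross I^B i × I^B i → 1/4 O, 3/4 B.
Rh cross +/+ × +/- → 1 Rh+; so P(type B, Rh-positive) = 3/4 × 1 = 3/4 per child.
P(not type B, Rh-positive) = 1/4 for one child; (1/4)^4 = 1/256.

1/256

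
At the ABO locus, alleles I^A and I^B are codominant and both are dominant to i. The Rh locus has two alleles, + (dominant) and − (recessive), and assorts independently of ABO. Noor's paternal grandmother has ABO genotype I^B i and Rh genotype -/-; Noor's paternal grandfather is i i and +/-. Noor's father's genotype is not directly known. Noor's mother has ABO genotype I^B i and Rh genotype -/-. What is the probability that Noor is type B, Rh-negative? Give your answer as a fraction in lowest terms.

15/32

Noor's father's ABO genotype from I^B i × i i: 1/2 I^B i, 1/2 i i.
Crossing each possibility with the mother I^B i and summing P(type B): 1/2·3/4 + 1/2·1/2 = 5/8.
Similarly for Rh via the father's Rh distribution: P(Rh-) = 3/4.
Independent loci: 5/8 × 3/4 = 15/32.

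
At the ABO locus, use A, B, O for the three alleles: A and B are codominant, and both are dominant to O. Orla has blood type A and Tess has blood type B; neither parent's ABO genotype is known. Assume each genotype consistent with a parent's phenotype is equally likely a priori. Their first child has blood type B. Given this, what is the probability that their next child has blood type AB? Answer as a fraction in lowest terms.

Possible genotypes: Orla ∈ {AA, AO}; Tess ∈ {BB, BO}.
Weight each parental genotype pair by prior × P(type-B child):
  AO × BB: posterior weight 2/3; P(next child type AB) = 1/2.
  AO × BO: posterior weight 1/3; P(next child type AB) = 1/4.
Weighted sum = 5/12.

5/12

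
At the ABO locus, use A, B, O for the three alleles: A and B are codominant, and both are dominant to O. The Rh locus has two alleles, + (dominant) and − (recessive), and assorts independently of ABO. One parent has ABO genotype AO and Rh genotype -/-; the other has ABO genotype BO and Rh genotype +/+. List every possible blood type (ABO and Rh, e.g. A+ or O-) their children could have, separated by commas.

Gametes from AO × BO give offspring ABO genotypes AB, AO, BO, OO, i.e. phenotypes O, A, B, AB.
Rh cross -/- × +/+ → phenotypes Rh+.
Combining independently: O+, A+, B+, AB+.

O+, A+, B+, AB+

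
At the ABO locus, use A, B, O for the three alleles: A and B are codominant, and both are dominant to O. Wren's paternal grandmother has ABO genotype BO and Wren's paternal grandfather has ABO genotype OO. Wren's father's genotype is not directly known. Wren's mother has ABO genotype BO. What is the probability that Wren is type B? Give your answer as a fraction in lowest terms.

Wren's father's ABO genotype from BO × OO: 1/2 BO, 1/2 OO.
Crossing each possibility with the mother BO and summing P(type B): 1/2·3/4 + 1/2·1/2 = 5/8.

5/8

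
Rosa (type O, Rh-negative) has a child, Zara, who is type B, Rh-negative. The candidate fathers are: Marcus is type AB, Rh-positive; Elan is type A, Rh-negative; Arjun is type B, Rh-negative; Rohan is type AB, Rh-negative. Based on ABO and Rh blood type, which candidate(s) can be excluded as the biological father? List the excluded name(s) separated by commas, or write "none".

A candidate is excluded only if no genotype consistent with his phenotype could produce a type B, Rh-negative child with a type O, Rh-negative mother.
Elan (type A, Rh-): no genotype consistent with that phenotype can produce a type-B Rh- child with a type-O mother.

Elan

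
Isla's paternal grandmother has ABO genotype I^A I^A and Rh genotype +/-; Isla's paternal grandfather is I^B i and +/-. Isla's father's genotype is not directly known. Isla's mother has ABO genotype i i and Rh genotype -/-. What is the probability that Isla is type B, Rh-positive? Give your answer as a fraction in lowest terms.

Isla's father's ABO genotype from I^A I^A × I^B i: 1/2 I^A I^B, 1/2 I^A i.
Crossing each possibility with the mother i i and summing P(type B): 1/2·1/2 + 1/2·0 = 1/4.
Similarly for Rh via the father's Rh distribution: P(Rh+) = 1/2.
Independent loci: 1/4 × 1/2 = 1/8.

1/8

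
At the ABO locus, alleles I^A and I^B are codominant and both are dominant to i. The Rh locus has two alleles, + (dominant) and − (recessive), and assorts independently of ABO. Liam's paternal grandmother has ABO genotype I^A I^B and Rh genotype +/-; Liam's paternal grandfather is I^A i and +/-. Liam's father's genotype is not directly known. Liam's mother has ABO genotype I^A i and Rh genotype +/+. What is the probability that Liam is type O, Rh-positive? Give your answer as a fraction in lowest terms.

Liam's father's ABO genotype from I^A I^B × I^A i: 1/4 I^A I^A, 1/4 I^A I^B, 1/4 I^A i, 1/4 I^B i.
Crossing each possibility with the mother I^A i and summing P(type O): 1/4·0 + 1/4·0 + 1/4·1/4 + 1/4·1/4 = 1/8.
Similarly for Rh via the father's Rh distribution: P(Rh+) = 1.
Independent loci: 1/8 × 1 = 1/8.

1/8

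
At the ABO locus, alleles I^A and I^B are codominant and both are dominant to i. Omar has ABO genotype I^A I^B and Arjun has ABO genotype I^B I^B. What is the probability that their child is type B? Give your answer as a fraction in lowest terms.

1/2

ABO cross I^A I^B × I^B I^B → offspring phenotypes: 1/2 B, 1/2 AB.
So P(type B) = 1/2.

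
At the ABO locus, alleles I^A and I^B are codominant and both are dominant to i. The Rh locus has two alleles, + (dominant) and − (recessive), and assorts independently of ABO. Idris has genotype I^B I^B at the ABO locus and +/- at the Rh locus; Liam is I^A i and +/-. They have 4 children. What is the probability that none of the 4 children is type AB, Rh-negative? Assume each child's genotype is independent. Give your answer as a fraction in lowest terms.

2401/4096

ABO cross I^B I^B × I^A i → 1/2 B, 1/2 AB.
Rh cross +/- × +/- → 3/4 Rh+, 1/4 Rh-; so P(type AB, Rh-negative) = 1/2 × 1/4 = 1/8 per child.
P(not type AB, Rh-negative) = 7/8 for one child; (7/8)^4 = 2401/4096.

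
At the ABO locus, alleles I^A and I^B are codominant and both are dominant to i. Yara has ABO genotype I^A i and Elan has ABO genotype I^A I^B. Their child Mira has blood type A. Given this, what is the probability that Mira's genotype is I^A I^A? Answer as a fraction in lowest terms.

Cross I^A i × I^A I^B → 1/4 I^A I^A, 1/4 I^A I^B, 1/4 I^A i, 1/4 I^B i.
Type-A genotypes among offspring: I^A I^A (1/4), I^A i (1/4); total 1/2.
P(I^A I^A | type A) = (1/4) / (1/2) = 1/2.

1/2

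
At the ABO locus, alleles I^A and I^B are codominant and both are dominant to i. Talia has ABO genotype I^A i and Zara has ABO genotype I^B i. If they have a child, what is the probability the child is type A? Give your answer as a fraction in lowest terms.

1/4

ABO cross I^A i × I^B i → offspring phenotypes: 1/4 O, 1/4 A, 1/4 B, 1/4 AB.
So P(type A) = 1/4.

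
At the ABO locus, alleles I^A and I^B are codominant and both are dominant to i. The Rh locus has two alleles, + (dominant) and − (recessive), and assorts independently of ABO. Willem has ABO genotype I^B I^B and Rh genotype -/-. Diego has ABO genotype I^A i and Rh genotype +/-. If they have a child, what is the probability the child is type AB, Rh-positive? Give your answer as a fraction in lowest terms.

ABO cross I^B I^B × I^A i → offspring phenotypes: 1/2 B, 1/2 AB.
Rh cross -/- × +/- → 1/2 Rh+, 1/2 Rh-.
Independent loci: P(type AB, Rh-positive) = 1/2 × 1/2 = 1/4.

1/4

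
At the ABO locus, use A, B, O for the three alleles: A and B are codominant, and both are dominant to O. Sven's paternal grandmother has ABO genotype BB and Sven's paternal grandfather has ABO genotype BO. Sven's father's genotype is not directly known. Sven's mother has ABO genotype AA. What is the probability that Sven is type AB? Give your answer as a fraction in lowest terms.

Sven's father's ABO genotype from BB × BO: 1/2 BB, 1/2 BO.
Crossing each possibility with the mother AA and summing P(type AB): 1/2·1 + 1/2·1/2 = 3/4.

3/4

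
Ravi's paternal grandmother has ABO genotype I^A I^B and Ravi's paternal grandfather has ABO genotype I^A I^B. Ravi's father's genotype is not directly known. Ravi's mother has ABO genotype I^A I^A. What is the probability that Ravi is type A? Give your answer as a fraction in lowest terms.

1/2

Ravi's father's ABO genotype from I^A I^B × I^A I^B: 1/4 I^A I^A, 1/2 I^A I^B, 1/4 I^B I^B.
Crossing each possibility with the mother I^A I^A and summing P(type A): 1/4·1 + 1/2·1/2 + 1/4·0 = 1/2.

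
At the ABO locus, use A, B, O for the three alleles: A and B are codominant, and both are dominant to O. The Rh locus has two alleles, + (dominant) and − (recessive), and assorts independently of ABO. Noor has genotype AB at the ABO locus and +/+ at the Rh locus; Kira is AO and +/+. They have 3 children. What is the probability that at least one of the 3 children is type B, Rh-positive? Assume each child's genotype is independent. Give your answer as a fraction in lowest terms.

ABO cross AB × AO → 1/2 A, 1/4 B, 1/4 AB.
Rh cross +/+ × +/+ → 1 Rh+; so P(type B, Rh-positive) = 1/4 × 1 = 1/4 per child.
P(none) = (3/4)^3 = 27/64; P(at least one) = 1 − 27/64 = 37/64.

37/64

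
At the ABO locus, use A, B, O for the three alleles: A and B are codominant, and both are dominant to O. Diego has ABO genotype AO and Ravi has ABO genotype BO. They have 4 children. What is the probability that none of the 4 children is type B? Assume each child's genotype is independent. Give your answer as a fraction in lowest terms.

81/256

ABO cross AO × BO → 1/4 O, 1/4 A, 1/4 B, 1/4 AB.
So P(type B) = 1/4 per child.
P(not type B) = 3/4 for one child; (3/4)^4 = 81/256.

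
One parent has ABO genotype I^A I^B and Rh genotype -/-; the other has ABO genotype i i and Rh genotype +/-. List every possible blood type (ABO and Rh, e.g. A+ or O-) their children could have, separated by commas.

A+, A-, B+, B-

Gametes from I^A I^B × i i give offspring ABO genotypes I^A i, I^B i, i.e. phenotypes A, B.
Rh cross -/- × +/- → phenotypes Rh+, Rh-.
Combining independently: A+, A-, B+, B-.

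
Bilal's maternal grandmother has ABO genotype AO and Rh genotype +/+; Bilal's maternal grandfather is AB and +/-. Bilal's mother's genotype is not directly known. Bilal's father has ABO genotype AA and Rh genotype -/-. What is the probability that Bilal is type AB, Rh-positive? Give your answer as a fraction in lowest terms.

3/16

Bilal's mother's ABO genotype from AO × AB: 1/4 AA, 1/4 AB, 1/4 AO, 1/4 BO.
Crossing each possibility with the father AA and summing P(type AB): 1/4·0 + 1/4·1/2 + 1/4·0 + 1/4·1/2 = 1/4.
Similarly for Rh via the mother's Rh distribution: P(Rh+) = 3/4.
Independent loci: 1/4 × 3/4 = 3/16.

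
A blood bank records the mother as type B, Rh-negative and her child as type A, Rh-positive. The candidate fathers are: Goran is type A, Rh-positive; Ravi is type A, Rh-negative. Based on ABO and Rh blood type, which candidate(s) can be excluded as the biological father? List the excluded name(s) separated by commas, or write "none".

A candidate is excluded only if no genotype consistent with his phenotype could produce a type A, Rh-positive child with a type B, Rh-negative mother.
Ravi (type A, Rh-): no genotype consistent with that phenotype can produce a type-A Rh+ child with a type-B mother.

Ravi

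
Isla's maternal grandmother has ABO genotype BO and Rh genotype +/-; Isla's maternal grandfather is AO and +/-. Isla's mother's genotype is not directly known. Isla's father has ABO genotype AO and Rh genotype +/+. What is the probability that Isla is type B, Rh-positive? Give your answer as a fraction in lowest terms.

1/8

Isla's mother's ABO genotype from BO × AO: 1/4 AB, 1/4 AO, 1/4 BO, 1/4 OO.
Crossing each possibility with the father AO and summing P(type B): 1/4·1/4 + 1/4·0 + 1/4·1/4 + 1/4·0 = 1/8.
Similarly for Rh via the mother's Rh distribution: P(Rh+) = 1.
Independent loci: 1/8 × 1 = 1/8.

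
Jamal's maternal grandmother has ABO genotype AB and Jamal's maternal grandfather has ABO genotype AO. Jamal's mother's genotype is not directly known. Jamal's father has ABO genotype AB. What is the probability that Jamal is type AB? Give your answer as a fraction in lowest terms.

Jamal's mother's ABO genotype from AB × AO: 1/4 AA, 1/4 AB, 1/4 AO, 1/4 BO.
Crossing each possibility with the father AB and summing P(type AB): 1/4·1/2 + 1/4·1/2 + 1/4·1/4 + 1/4·1/4 = 3/8.

3/8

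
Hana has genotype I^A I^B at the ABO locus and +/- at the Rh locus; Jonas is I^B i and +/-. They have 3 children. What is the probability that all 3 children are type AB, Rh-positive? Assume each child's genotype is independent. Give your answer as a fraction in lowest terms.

27/4096

ABO cross I^A I^B × I^B i → 1/4 A, 1/2 B, 1/4 AB.
Rh cross +/- × +/- → 3/4 Rh+, 1/4 Rh-; so P(type AB, Rh-positive) = 1/4 × 3/4 = 3/16 per child.
All 3 independent: (3/16)^3 = 27/4096.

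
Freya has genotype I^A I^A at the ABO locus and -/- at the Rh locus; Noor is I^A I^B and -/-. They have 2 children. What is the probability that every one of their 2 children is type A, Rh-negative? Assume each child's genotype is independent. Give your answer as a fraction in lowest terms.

1/4

ABO cross I^A I^A × I^A I^B → 1/2 A, 1/2 AB.
Rh cross -/- × -/- → 1 Rh-; so P(type A, Rh-negative) = 1/2 × 1 = 1/2 per child.
All 2 independent: (1/2)^2 = 1/4.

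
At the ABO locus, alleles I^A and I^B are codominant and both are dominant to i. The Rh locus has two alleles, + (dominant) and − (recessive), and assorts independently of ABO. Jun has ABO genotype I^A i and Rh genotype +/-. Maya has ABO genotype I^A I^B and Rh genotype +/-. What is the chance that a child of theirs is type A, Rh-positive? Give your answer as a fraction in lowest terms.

3/8

ABO cross I^A i × I^A I^B → offspring phenotypes: 1/2 A, 1/4 B, 1/4 AB.
Rh cross +/- × +/- → 3/4 Rh+, 1/4 Rh-.
Independent loci: P(type A, Rh-positive) = 1/2 × 3/4 = 3/8.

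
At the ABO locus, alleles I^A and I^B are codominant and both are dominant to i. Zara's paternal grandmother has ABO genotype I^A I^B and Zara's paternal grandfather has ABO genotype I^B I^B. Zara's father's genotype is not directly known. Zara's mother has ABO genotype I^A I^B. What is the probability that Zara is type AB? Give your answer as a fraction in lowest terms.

1/2

Zara's father's ABO genotype from I^A I^B × I^B I^B: 1/2 I^A I^B, 1/2 I^B I^B.
Crossing each possibility with the mother I^A I^B and summing P(type AB): 1/2·1/2 + 1/2·1/2 = 1/2.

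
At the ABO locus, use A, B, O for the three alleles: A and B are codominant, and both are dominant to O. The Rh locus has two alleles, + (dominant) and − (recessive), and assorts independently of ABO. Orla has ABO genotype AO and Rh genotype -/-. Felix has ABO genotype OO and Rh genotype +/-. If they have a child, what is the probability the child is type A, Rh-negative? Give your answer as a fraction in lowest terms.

1/4

ABO cross AO × OO → offspring phenotypes: 1/2 O, 1/2 A.
Rh cross -/- × +/- → 1/2 Rh+, 1/2 Rh-.
Independent loci: P(type A, Rh-negative) = 1/2 × 1/2 = 1/4.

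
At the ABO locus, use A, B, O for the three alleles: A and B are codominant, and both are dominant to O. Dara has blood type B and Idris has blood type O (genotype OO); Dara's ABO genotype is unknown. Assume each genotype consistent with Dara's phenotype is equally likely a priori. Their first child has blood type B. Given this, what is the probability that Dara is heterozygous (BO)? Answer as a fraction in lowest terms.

Possible genotypes: Dara ∈ {BB, BO}; Idris ∈ {OO}.
Weight each parental genotype pair by prior × P(type-B child):
  BB × OO: posterior weight 2/3.
  BO × OO: posterior weight 1/3.
Sum the posterior weight over pairs where Dara is BO: 1/3.

1/3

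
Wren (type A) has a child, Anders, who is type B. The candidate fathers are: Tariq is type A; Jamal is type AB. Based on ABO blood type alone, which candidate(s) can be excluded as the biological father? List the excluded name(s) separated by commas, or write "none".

A candidate is excluded only if no genotype consistent with his phenotype could produce a type B child with a type A mother.
Tariq (type A): no genotype consistent with that phenotype can produce a type-B child with a type-A mother.

Tariq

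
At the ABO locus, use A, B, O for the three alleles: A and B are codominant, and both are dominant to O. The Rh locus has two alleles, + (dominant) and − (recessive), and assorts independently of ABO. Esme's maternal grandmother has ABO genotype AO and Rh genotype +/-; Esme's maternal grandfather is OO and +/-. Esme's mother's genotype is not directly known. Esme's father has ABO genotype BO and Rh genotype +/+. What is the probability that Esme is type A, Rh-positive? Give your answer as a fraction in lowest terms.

Esme's mother's ABO genotype from AO × OO: 1/2 AO, 1/2 OO.
Crossing each possibility with the father BO and summing P(type A): 1/2·1/4 + 1/2·0 = 1/8.
Similarly for Rh via the mother's Rh distribution: P(Rh+) = 1.
Independent loci: 1/8 × 1 = 1/8.

1/8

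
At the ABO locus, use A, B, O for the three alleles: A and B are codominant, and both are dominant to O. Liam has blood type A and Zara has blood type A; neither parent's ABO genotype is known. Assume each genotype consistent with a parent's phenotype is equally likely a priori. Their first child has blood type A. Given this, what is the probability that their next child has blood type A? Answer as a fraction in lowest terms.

19/20

Possible genotypes: Liam ∈ {AA, AO}; Zara ∈ {AA, AO}.
Weight each parental genotype pair by prior × P(type-A child):
  AA × AA: posterior weight 4/15; P(next child type A) = 1.
  AA × AO: posterior weight 4/15; P(next child type A) = 1.
  AO × AA: posterior weight 4/15; P(next child type A) = 1.
  AO × AO: posterior weight 1/5; P(next child type A) = 3/4.
Weighted sum = 19/20.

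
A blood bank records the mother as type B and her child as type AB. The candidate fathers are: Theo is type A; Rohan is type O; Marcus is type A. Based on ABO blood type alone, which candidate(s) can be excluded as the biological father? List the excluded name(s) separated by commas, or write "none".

A candidate is excluded only if no genotype consistent with his phenotype could produce a type AB child with a type B mother.
Rohan (type O): no genotype consistent with that phenotype can produce a type-AB child with a type-B mother.

Rohan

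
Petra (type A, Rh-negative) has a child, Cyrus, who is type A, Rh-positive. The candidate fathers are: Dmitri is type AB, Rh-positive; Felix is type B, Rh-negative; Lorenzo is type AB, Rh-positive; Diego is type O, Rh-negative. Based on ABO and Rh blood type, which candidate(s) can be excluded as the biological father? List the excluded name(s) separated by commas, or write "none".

A candidate is excluded only if no genotype consistent with his phenotype could produce a type A, Rh-positive child with a type A, Rh-negative mother.
Felix (type B, Rh-): no genotype consistent with that phenotype can produce a type-A Rh+ child with a type-A mother.
Diego (type O, Rh-): no genotype consistent with that phenotype can produce a type-A Rh+ child with a type-A mother.

Felix, Diego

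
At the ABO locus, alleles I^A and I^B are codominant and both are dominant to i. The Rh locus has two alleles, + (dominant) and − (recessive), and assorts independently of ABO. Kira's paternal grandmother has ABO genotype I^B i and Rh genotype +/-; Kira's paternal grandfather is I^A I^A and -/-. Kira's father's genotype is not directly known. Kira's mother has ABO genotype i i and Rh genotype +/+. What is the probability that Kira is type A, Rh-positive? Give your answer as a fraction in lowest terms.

Kira's father's ABO genotype from I^B i × I^A I^A: 1/2 I^A I^B, 1/2 I^A i.
Crossing each possibility with the mother i i and summing P(type A): 1/2·1/2 + 1/2·1/2 = 1/2.
Similarly for Rh via the father's Rh distribution: P(Rh+) = 1.
Independent loci: 1/2 × 1 = 1/2.

1/2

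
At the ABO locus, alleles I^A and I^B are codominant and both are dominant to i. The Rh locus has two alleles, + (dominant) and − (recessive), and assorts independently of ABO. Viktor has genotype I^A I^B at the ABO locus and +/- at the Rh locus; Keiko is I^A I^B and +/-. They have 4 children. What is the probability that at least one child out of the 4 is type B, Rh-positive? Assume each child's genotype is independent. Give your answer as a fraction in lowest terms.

ABO cross I^A I^B × I^A I^B → 1/4 A, 1/4 B, 1/2 AB.
Rh cross +/- × +/- → 3/4 Rh+, 1/4 Rh-; so P(type B, Rh-positive) = 1/4 × 3/4 = 3/16 per child.
P(none) = (13/16)^4 = 28561/65536; P(at least one) = 1 − 28561/65536 = 36975/65536.

36975/65536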